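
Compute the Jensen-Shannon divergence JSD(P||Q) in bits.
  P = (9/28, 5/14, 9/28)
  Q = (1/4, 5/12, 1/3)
0.0050 bits

Jensen-Shannon divergence is:
JSD(P||Q) = 0.5 × D_KL(P||M) + 0.5 × D_KL(Q||M)
where M = 0.5 × (P + Q) is the mixture distribution.

M = 0.5 × (9/28, 5/14, 9/28) + 0.5 × (1/4, 5/12, 1/3) = (2/7, 0.386905, 0.327381)

D_KL(P||M) = 0.0049 bits
D_KL(Q||M) = 0.0051 bits

JSD(P||Q) = 0.5 × 0.0049 + 0.5 × 0.0051 = 0.0050 bits

Unlike KL divergence, JSD is symmetric and bounded: 0 ≤ JSD ≤ log(2).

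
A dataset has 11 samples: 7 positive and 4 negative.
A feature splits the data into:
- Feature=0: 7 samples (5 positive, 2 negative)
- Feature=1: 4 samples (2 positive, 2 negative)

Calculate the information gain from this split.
0.0328 bits

Information Gain = H(Y) - H(Y|Feature)

Before split:
P(positive) = 7/11 = 0.6364
H(Y) = 0.9457 bits

After split:
Feature=0: H = 0.8631 bits (weight = 7/11)
Feature=1: H = 1.0000 bits (weight = 4/11)
H(Y|Feature) = (7/11)×0.8631 + (4/11)×1.0000 = 0.9129 bits

Information Gain = 0.9457 - 0.9129 = 0.0328 bits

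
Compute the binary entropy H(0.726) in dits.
0.2550 dits

The binary entropy function is:
H(p) = -p log(p) - (1-p) log(1-p)

H(0.726) = -0.726 × log_10(0.726) - 0.274 × log_10(0.274)
H(0.726) = 0.2550 dits

Note: Binary entropy is maximized at p=0.5 (H=1 bit) and minimized at p=0 or p=1 (H=0).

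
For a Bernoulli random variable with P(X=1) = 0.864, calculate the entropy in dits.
0.1727 dits

The binary entropy function is:
H(p) = -p log(p) - (1-p) log(1-p)

H(0.864) = -0.864 × log_10(0.864) - 0.136 × log_10(0.136)
H(0.864) = 0.1727 dits

Note: Binary entropy is maximized at p=0.5 (H=1 bit) and minimized at p=0 or p=1 (H=0).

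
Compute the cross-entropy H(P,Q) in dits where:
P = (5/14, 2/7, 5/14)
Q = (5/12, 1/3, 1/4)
0.4871 dits

Cross-entropy: H(P,Q) = -Σ p(x) log q(x)

Alternatively: H(P,Q) = H(P) + D_KL(P||Q)
H(P) = 0.4748 dits
D_KL(P||Q) = 0.0123 dits

H(P,Q) = 0.4748 + 0.0123 = 0.4871 dits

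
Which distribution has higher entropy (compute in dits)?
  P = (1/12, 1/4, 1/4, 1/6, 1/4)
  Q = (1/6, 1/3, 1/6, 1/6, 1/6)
Q

Computing entropies in dits:
H(P) = 0.6712
H(Q) = 0.6778

Distribution Q has higher entropy.

Intuition: The distribution closer to uniform (more spread out) has higher entropy.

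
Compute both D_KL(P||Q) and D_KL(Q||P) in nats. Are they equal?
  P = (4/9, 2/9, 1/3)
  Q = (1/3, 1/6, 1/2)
D_KL(P||Q) = 0.0566, D_KL(Q||P) = 0.0589

KL divergence is not symmetric: D_KL(P||Q) ≠ D_KL(Q||P) in general.

D_KL(P||Q) = 0.0566 nats
D_KL(Q||P) = 0.0589 nats

No, they are not equal!

This asymmetry is why KL divergence is not a true distance metric.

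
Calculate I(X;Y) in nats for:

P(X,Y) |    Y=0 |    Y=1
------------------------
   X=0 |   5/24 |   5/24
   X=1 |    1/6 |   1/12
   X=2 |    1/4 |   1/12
0.0262 nats

Mutual information: I(X;Y) = H(X) + H(Y) - H(X,Y)

Marginals:
P(X) = (5/12, 1/4, 1/3), H(X) = 1.0776 nats
P(Y) = (5/8, 3/8), H(Y) = 0.6616 nats

Joint entropy: H(X,Y) = 1.7129 nats

I(X;Y) = 1.0776 + 0.6616 - 1.7129 = 0.0262 nats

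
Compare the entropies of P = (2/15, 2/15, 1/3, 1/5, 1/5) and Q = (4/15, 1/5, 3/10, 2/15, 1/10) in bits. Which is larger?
P

Computing entropies in bits:
H(P) = 2.2323
H(Q) = 2.2138

Distribution P has higher entropy.

Intuition: The distribution closer to uniform (more spread out) has higher entropy.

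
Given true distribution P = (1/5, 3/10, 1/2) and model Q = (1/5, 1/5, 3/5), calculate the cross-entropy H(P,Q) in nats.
1.0601 nats

Cross-entropy: H(P,Q) = -Σ p(x) log q(x)

Alternatively: H(P,Q) = H(P) + D_KL(P||Q)
H(P) = 1.0297 nats
D_KL(P||Q) = 0.0305 nats

H(P,Q) = 1.0297 + 0.0305 = 1.0601 nats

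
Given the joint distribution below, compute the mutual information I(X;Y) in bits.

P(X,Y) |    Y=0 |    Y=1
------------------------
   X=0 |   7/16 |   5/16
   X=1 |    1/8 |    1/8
0.0038 bits

Mutual information: I(X;Y) = H(X) + H(Y) - H(X,Y)

Marginals:
P(X) = (3/4, 1/4), H(X) = 0.8113 bits
P(Y) = (9/16, 7/16), H(Y) = 0.9887 bits

Joint entropy: H(X,Y) = 1.7962 bits

I(X;Y) = 0.8113 + 0.9887 - 1.7962 = 0.0038 bits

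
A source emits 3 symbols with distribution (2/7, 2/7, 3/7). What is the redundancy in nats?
0.0196 nats

Redundancy measures how far a source is from maximum entropy:
R = H_max - H(X)

Maximum entropy for 3 symbols: H_max = log_e(3) = 1.0986 nats
Actual entropy: H(X) = 1.0790 nats
Redundancy: R = 1.0986 - 1.0790 = 0.0196 nats

This redundancy represents potential for compression: the source could be compressed by 0.0196 nats per symbol.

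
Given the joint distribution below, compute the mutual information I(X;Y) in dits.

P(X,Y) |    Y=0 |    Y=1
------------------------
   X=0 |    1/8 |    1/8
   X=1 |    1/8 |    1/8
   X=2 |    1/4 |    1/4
0.0000 dits

Mutual information: I(X;Y) = H(X) + H(Y) - H(X,Y)

Marginals:
P(X) = (1/4, 1/4, 1/2), H(X) = 0.4515 dits
P(Y) = (1/2, 1/2), H(Y) = 0.3010 dits

Joint entropy: H(X,Y) = 0.7526 dits

I(X;Y) = 0.4515 + 0.3010 - 0.7526 = 0.0000 dits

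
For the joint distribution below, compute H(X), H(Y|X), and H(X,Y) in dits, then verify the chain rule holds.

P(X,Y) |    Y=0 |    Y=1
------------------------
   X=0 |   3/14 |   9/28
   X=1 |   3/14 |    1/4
H(X,Y) = 0.5957, H(X) = 0.2999, H(Y|X) = 0.2957 (all in dits)

Chain rule: H(X,Y) = H(X) + H(Y|X)

Left side — joint entropy directly:
H(X,Y) = -Σ p(x,y) log p(x,y) = 0.5957 dits

Right side — compute H(Y|X) from the conditional distributions:
P(X) = (15/28, 13/28), so H(X) = 0.2999 dits
H(Y|X) = Σ_x P(X=x) · H(Y|X=x):
  P(Y|X=0) = (2/5, 3/5), H(Y|X=0) = 0.2923, weight P(X=0) = 15/28
  P(Y|X=1) = (6/13, 7/13), H(Y|X=1) = 0.2997, weight P(X=1) = 13/28
H(Y|X) = 0.2957 dits

H(X) + H(Y|X) = 0.2999 + 0.2957 = 0.5957 dits

Both sides equal 0.5957 dits. ✓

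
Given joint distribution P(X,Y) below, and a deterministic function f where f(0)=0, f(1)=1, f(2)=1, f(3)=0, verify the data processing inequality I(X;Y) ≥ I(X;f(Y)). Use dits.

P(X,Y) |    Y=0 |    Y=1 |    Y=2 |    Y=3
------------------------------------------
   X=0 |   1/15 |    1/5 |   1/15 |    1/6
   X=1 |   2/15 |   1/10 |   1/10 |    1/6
I(X;Y) = 0.0138, I(X;f(Y)) = 0.0039, inequality holds: 0.0138 ≥ 0.0039

Data Processing Inequality: For any Markov chain X → Y → Z, we have I(X;Y) ≥ I(X;Z).

Here Z = f(Y) is a deterministic function of Y, forming X → Y → Z.

Original I(X;Y) = 0.0138 dits

After applying f:
P(X,Z) where Z=f(Y):
- P(X,Z=0) = P(X,Y=0) + P(X,Y=3)
- P(X,Z=1) = P(X,Y=1) + P(X,Y=2)

I(X;Z) = I(X;f(Y)) = 0.0039 dits

Verification: 0.0138 ≥ 0.0039 ✓

Information cannot be created by processing; the function f can only lose information about X.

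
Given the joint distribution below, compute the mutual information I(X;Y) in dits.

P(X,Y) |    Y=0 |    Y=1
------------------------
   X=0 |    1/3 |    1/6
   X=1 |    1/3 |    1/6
0.0000 dits

Mutual information: I(X;Y) = H(X) + H(Y) - H(X,Y)

Marginals:
P(X) = (1/2, 1/2), H(X) = 0.3010 dits
P(Y) = (2/3, 1/3), H(Y) = 0.2764 dits

Joint entropy: H(X,Y) = 0.5775 dits

I(X;Y) = 0.3010 + 0.2764 - 0.5775 = 0.0000 dits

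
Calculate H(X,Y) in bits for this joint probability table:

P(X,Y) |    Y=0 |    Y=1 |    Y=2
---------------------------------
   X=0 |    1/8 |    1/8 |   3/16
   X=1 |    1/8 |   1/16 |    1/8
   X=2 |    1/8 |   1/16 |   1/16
3.0778 bits

Joint entropy is H(X,Y) = -Σ_{x,y} p(x,y) log p(x,y).

Summing over all non-zero entries:
H(X,Y) = -[1/8·log_2(1/8) + 1/8·log_2(1/8) + 3/16·log_2(3/16) + 1/8·log_2(1/8) + 1/16·log_2(1/16) + 1/8·log_2(1/8) + 1/8·log_2(1/8) + 1/16·log_2(1/16) + 1/16·log_2(1/16)]
H(X,Y) = 3.0778 bits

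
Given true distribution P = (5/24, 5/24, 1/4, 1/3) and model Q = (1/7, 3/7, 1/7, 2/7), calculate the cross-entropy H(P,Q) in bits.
2.1438 bits

Cross-entropy: H(P,Q) = -Σ p(x) log q(x)

Alternatively: H(P,Q) = H(P) + D_KL(P||Q)
H(P) = 1.9713 bits
D_KL(P||Q) = 0.1726 bits

H(P,Q) = 1.9713 + 0.1726 = 2.1438 bits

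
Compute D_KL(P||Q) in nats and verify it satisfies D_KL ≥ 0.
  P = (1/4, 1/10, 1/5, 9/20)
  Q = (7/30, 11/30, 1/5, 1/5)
0.2522 nats

KL divergence satisfies the Gibbs inequality: D_KL(P||Q) ≥ 0 for all distributions P, Q.

D_KL(P||Q) = Σ p(x) log(p(x)/q(x))
Term by term:
  x=0: 1/4 × log_e[(1/4)/(7/30)] = 0.0172
  x=1: 1/10 × log_e[(1/10)/(11/30)] = -0.1299
  x=2: 1/5 × log_e[(1/5)/(1/5)] = 0.0000
  x=3: 9/20 × log_e[(9/20)/(1/5)] = 0.3649
D_KL(P||Q) = 0.2522 nats

D_KL(P||Q) = 0.2522 ≥ 0 ✓

This non-negativity is a fundamental property: relative entropy cannot be negative because it measures how different Q is from P.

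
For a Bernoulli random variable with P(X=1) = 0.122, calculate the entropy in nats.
0.3709 nats

The binary entropy function is:
H(p) = -p log(p) - (1-p) log(1-p)

H(0.122) = -0.122 × log_e(0.122) - 0.878 × log_e(0.878)
H(0.122) = 0.3709 nats

Note: Binary entropy is maximized at p=0.5 (H=1 bit) and minimized at p=0 or p=1 (H=0).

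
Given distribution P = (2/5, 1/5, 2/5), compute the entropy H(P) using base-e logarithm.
1.0549 nats

Shannon entropy is H(X) = -Σ p(x) log p(x).

For P = (2/5, 1/5, 2/5):
H = -2/5 × log_e(2/5) -1/5 × log_e(1/5) -2/5 × log_e(2/5)
H = 1.0549 nats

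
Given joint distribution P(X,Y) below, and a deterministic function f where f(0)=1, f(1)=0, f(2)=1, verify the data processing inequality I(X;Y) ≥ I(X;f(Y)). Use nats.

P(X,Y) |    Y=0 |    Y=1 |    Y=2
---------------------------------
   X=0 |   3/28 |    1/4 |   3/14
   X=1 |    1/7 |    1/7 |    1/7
I(X;Y) = 0.0143, I(X;f(Y)) = 0.0056, inequality holds: 0.0143 ≥ 0.0056

Data Processing Inequality: For any Markov chain X → Y → Z, we have I(X;Y) ≥ I(X;Z).

Here Z = f(Y) is a deterministic function of Y, forming X → Y → Z.

Original I(X;Y) = 0.0143 nats

After applying f:
P(X,Z) where Z=f(Y):
- P(X,Z=0) = P(X,Y=1)
- P(X,Z=1) = P(X,Y=0) + P(X,Y=2)

I(X;Z) = I(X;f(Y)) = 0.0056 nats

Verification: 0.0143 ≥ 0.0056 ✓

Information cannot be created by processing; the function f can only lose information about X.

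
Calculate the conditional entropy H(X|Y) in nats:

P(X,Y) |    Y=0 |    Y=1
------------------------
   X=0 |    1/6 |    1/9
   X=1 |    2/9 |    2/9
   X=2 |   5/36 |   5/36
1.0680 nats

Using the chain rule: H(X|Y) = H(X,Y) - H(Y)

First, compute H(X,Y) = 1.7596 nats

Marginal P(Y) = (19/36, 17/36)
H(Y) = 0.6916 nats

H(X|Y) = H(X,Y) - H(Y) = 1.7596 - 0.6916 = 1.0680 nats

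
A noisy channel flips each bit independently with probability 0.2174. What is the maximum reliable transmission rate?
0.2446 bits

For a binary symmetric channel (BSC) with error probability p:
Capacity C = 1 - H(p) bits per symbol

where H(p) = -p log₂(p) - (1-p) log₂(1-p) is the binary entropy function.

H(0.2174) = 0.7554 bits
C = 1 - 0.7554 = 0.2446 bits per symbol

This means we can reliably transmit up to 0.2446 bits of information per channel use.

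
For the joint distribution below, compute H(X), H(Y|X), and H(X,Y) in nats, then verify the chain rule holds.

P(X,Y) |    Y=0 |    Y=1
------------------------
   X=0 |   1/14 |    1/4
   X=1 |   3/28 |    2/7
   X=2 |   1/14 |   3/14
H(X,Y) = 1.6509, H(X) = 1.0898, H(Y|X) = 0.5611 (all in nats)

Chain rule: H(X,Y) = H(X) + H(Y|X)

Left side — joint entropy directly:
H(X,Y) = -Σ p(x,y) log p(x,y) = 1.6509 nats

Right side — compute H(Y|X) from the conditional distributions:
P(X) = (9/28, 11/28, 2/7), so H(X) = 1.0898 nats
H(Y|X) = Σ_x P(X=x) · H(Y|X=x):
  P(Y|X=0) = (2/9, 7/9), H(Y|X=0) = 0.5297, weight P(X=0) = 9/28
  P(Y|X=1) = (3/11, 8/11), H(Y|X=1) = 0.5860, weight P(X=1) = 11/28
  P(Y|X=2) = (1/4, 3/4), H(Y|X=2) = 0.5623, weight P(X=2) = 2/7
H(Y|X) = 0.5611 nats

H(X) + H(Y|X) = 1.0898 + 0.5611 = 1.6509 nats

Both sides equal 1.6509 nats. ✓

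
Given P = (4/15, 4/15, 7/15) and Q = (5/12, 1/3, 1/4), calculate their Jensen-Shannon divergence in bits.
0.0386 bits

Jensen-Shannon divergence is:
JSD(P||Q) = 0.5 × D_KL(P||M) + 0.5 × D_KL(Q||M)
where M = 0.5 × (P + Q) is the mixture distribution.

M = 0.5 × (4/15, 4/15, 7/15) + 0.5 × (5/12, 1/3, 1/4) = (0.341667, 3/10, 0.358333)

D_KL(P||M) = 0.0372 bits
D_KL(Q||M) = 0.0401 bits

JSD(P||Q) = 0.5 × 0.0372 + 0.5 × 0.0401 = 0.0386 bits

Unlike KL divergence, JSD is symmetric and bounded: 0 ≤ JSD ≤ log(2).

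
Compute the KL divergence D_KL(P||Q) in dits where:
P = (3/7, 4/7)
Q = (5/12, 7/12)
0.0001 dits

KL divergence: D_KL(P||Q) = Σ p(x) log(p(x)/q(x))

Computing term by term:
  x=0: 3/7 × log_10[(3/7)/(5/12)] = 3/7 × 0.0122 = 0.0052
  x=1: 4/7 × log_10[(4/7)/(7/12)] = 4/7 × -0.0090 = -0.0051

D_KL(P||Q) = 0.0001 dits

Note: KL divergence is always non-negative and equals 0 iff P = Q.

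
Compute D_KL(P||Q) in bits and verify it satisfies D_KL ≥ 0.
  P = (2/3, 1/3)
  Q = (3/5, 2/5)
0.0137 bits

KL divergence satisfies the Gibbs inequality: D_KL(P||Q) ≥ 0 for all distributions P, Q.

D_KL(P||Q) = Σ p(x) log(p(x)/q(x))
Term by term:
  x=0: 2/3 × log_2[(2/3)/(3/5)] = 0.1013
  x=1: 1/3 × log_2[(1/3)/(2/5)] = -0.0877
D_KL(P||Q) = 0.0137 bits

D_KL(P||Q) = 0.0137 ≥ 0 ✓

This non-negativity is a fundamental property: relative entropy cannot be negative because it measures how different Q is from P.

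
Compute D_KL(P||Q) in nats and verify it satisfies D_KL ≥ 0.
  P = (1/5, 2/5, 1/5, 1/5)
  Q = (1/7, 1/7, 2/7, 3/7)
0.2554 nats

KL divergence satisfies the Gibbs inequality: D_KL(P||Q) ≥ 0 for all distributions P, Q.

D_KL(P||Q) = Σ p(x) log(p(x)/q(x))
Term by term:
  x=0: 1/5 × log_e[(1/5)/(1/7)] = 0.0673
  x=1: 2/5 × log_e[(2/5)/(1/7)] = 0.4118
  x=2: 1/5 × log_e[(1/5)/(2/7)] = -0.0713
  x=3: 1/5 × log_e[(1/5)/(3/7)] = -0.1524
D_KL(P||Q) = 0.2554 nats

D_KL(P||Q) = 0.2554 ≥ 0 ✓

This non-negativity is a fundamental property: relative entropy cannot be negative because it measures how different Q is from P.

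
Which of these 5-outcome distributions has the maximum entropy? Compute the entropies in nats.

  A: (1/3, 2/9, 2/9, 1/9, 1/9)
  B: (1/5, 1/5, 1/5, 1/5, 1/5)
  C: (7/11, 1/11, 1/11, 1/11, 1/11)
B

For a discrete distribution over n outcomes, entropy is maximized by the uniform distribution.

Computing entropies:
H(A) = 1.5230 nats
H(B) = 1.6094 nats
H(C) = 1.1596 nats

The uniform distribution (where all probabilities equal 1/5) achieves the maximum entropy of log_e(5) = 1.6094 nats.

Distribution B has the highest entropy.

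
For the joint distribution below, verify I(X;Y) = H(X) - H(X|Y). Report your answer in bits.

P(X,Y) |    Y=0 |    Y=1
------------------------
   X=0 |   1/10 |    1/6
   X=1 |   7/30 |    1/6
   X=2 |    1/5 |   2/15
I(X;Y) = 0.0267 bits

Mutual information has multiple equivalent forms:
- I(X;Y) = H(X) - H(X|Y)
- I(X;Y) = H(Y) - H(Y|X)
- I(X;Y) = H(X) + H(Y) - H(X,Y)

Computing all quantities:
H(X) = 1.5656, H(Y) = 0.9968, H(X,Y) = 2.5357
H(X|Y) = 1.5389, H(Y|X) = 0.9701

Verification:
H(X) - H(X|Y) = 1.5656 - 1.5389 = 0.0267
H(Y) - H(Y|X) = 0.9968 - 0.9701 = 0.0267
H(X) + H(Y) - H(X,Y) = 1.5656 + 0.9968 - 2.5357 = 0.0267

All forms give I(X;Y) = 0.0267 bits. ✓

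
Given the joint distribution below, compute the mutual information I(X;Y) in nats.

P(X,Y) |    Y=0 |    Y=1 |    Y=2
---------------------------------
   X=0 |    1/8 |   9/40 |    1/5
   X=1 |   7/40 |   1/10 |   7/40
0.0247 nats

Mutual information: I(X;Y) = H(X) + H(Y) - H(X,Y)

Marginals:
P(X) = (11/20, 9/20), H(X) = 0.6881 nats
P(Y) = (3/10, 13/40, 3/8), H(Y) = 1.0943 nats

Joint entropy: H(X,Y) = 1.7577 nats

I(X;Y) = 0.6881 + 1.0943 - 1.7577 = 0.0247 nats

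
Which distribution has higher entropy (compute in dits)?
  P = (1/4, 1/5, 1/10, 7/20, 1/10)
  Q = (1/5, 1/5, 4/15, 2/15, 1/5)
Q

Computing entropies in dits:
H(P) = 0.6499
H(Q) = 0.6891

Distribution Q has higher entropy.

Intuition: The distribution closer to uniform (more spread out) has higher entropy.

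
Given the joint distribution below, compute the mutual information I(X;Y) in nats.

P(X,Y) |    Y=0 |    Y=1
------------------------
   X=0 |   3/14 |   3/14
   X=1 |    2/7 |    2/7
0.0000 nats

Mutual information: I(X;Y) = H(X) + H(Y) - H(X,Y)

Marginals:
P(X) = (3/7, 4/7), H(X) = 0.6829 nats
P(Y) = (1/2, 1/2), H(Y) = 0.6931 nats

Joint entropy: H(X,Y) = 1.3761 nats

I(X;Y) = 0.6829 + 0.6931 - 1.3761 = 0.0000 nats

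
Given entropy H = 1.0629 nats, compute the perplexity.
2.8948

Perplexity is e^H (or exp(H) for natural log).

H = 1.0629 nats
Perplexity = e^1.0629 = 2.8948

Interpretation: The model's uncertainty is equivalent to choosing uniformly among 2.9 options.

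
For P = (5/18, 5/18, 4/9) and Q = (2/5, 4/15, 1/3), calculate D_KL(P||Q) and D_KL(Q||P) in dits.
D_KL(P||Q) = 0.0165, D_KL(Q||P) = 0.0170

KL divergence is not symmetric: D_KL(P||Q) ≠ D_KL(Q||P) in general.

D_KL(P||Q) = 0.0165 dits
D_KL(Q||P) = 0.0170 dits

No, they are not equal!

This asymmetry is why KL divergence is not a true distance metric.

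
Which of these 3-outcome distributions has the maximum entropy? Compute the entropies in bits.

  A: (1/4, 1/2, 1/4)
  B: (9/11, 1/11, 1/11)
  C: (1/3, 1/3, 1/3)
C

For a discrete distribution over n outcomes, entropy is maximized by the uniform distribution.

Computing entropies:
H(A) = 1.5000 bits
H(B) = 0.8659 bits
H(C) = 1.5850 bits

The uniform distribution (where all probabilities equal 1/3) achieves the maximum entropy of log_2(3) = 1.5850 bits.

Distribution C has the highest entropy.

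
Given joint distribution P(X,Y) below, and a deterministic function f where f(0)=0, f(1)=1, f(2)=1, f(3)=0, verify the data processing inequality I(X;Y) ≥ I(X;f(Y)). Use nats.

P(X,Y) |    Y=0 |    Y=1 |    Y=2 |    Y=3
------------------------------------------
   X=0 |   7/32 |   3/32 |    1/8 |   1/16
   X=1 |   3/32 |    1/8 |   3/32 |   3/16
I(X;Y) = 0.0629, I(X;f(Y)) = 0.0000, inequality holds: 0.0629 ≥ 0.0000

Data Processing Inequality: For any Markov chain X → Y → Z, we have I(X;Y) ≥ I(X;Z).

Here Z = f(Y) is a deterministic function of Y, forming X → Y → Z.

Original I(X;Y) = 0.0629 nats

After applying f:
P(X,Z) where Z=f(Y):
- P(X,Z=0) = P(X,Y=0) + P(X,Y=3)
- P(X,Z=1) = P(X,Y=1) + P(X,Y=2)

I(X;Z) = I(X;f(Y)) = 0.0000 nats

Verification: 0.0629 ≥ 0.0000 ✓

Information cannot be created by processing; the function f can only lose information about X.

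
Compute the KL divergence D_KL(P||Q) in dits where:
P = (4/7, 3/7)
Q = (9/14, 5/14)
0.0047 dits

KL divergence: D_KL(P||Q) = Σ p(x) log(p(x)/q(x))

Computing term by term:
  x=0: 4/7 × log_10[(4/7)/(9/14)] = 4/7 × -0.0512 = -0.0292
  x=1: 3/7 × log_10[(3/7)/(5/14)] = 3/7 × 0.0792 = 0.0339

D_KL(P||Q) = 0.0047 dits

Note: KL divergence is always non-negative and equals 0 iff P = Q.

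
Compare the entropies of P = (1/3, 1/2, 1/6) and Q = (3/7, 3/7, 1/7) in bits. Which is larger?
P

Computing entropies in bits:
H(P) = 1.4591
H(Q) = 1.4488

Distribution P has higher entropy.

Intuition: The distribution closer to uniform (more spread out) has higher entropy.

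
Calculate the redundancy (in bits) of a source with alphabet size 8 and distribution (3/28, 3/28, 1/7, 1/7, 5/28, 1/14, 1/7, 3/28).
0.0453 bits

Redundancy measures how far a source is from maximum entropy:
R = H_max - H(X)

Maximum entropy for 8 symbols: H_max = log_2(8) = 3.0000 bits
Actual entropy: H(X) = 2.9547 bits
Redundancy: R = 3.0000 - 2.9547 = 0.0453 bits

This redundancy represents potential for compression: the source could be compressed by 0.0453 bits per symbol.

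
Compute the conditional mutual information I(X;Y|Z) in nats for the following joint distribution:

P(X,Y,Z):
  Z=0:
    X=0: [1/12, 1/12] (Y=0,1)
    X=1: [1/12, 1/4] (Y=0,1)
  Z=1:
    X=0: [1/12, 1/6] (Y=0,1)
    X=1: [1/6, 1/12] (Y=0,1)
0.0436 nats

Conditional mutual information: I(X;Y|Z) = H(X|Z) + H(Y|Z) - H(X,Y|Z)

H(Z) = 0.6931
H(X,Z) = 1.3580 → H(X|Z) = 0.6648
H(Y,Z) = 1.3580 → H(Y|Z) = 0.6648
H(X,Y,Z) = 1.9792 → H(X,Y|Z) = 1.2861

I(X;Y|Z) = 0.6648 + 0.6648 - 1.2861 = 0.0436 nats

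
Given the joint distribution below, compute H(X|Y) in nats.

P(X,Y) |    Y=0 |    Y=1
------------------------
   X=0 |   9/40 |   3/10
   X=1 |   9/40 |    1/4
0.6909 nats

Using the chain rule: H(X|Y) = H(X,Y) - H(Y)

First, compute H(X,Y) = 1.3790 nats

Marginal P(Y) = (9/20, 11/20)
H(Y) = 0.6881 nats

H(X|Y) = H(X,Y) - H(Y) = 1.3790 - 0.6881 = 0.6909 nats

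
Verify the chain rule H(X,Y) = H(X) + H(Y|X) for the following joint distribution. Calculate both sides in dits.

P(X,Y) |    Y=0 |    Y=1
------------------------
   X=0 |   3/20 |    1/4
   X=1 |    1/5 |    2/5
H(X,Y) = 0.5731, H(X) = 0.2923, H(Y|X) = 0.2808 (all in dits)

Chain rule: H(X,Y) = H(X) + H(Y|X)

Left side — joint entropy directly:
H(X,Y) = -Σ p(x,y) log p(x,y) = 0.5731 dits

Right side — compute H(Y|X) from the conditional distributions:
P(X) = (2/5, 3/5), so H(X) = 0.2923 dits
H(Y|X) = Σ_x P(X=x) · H(Y|X=x):
  P(Y|X=0) = (3/8, 5/8), H(Y|X=0) = 0.2873, weight P(X=0) = 2/5
  P(Y|X=1) = (1/3, 2/3), H(Y|X=1) = 0.2764, weight P(X=1) = 3/5
H(Y|X) = 0.2808 dits

H(X) + H(Y|X) = 0.2923 + 0.2808 = 0.5731 dits

Both sides equal 0.5731 dits. ✓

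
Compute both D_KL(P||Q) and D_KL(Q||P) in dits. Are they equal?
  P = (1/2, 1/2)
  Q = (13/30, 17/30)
D_KL(P||Q) = 0.0039, D_KL(Q||P) = 0.0039

KL divergence is not symmetric: D_KL(P||Q) ≠ D_KL(Q||P) in general.

D_KL(P||Q) = 0.0039 dits
D_KL(Q||P) = 0.0039 dits

In this case they happen to be equal (to 4 decimal places).

This asymmetry is why KL divergence is not a true distance metric.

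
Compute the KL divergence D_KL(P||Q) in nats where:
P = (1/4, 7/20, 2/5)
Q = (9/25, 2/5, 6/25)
0.0664 nats

KL divergence: D_KL(P||Q) = Σ p(x) log(p(x)/q(x))

Computing term by term:
  x=0: 1/4 × log_e[(1/4)/(9/25)] = 1/4 × -0.3646 = -0.0912
  x=1: 7/20 × log_e[(7/20)/(2/5)] = 7/20 × -0.1335 = -0.0467
  x=2: 2/5 × log_e[(2/5)/(6/25)] = 2/5 × 0.5108 = 0.2043

D_KL(P||Q) = 0.0664 nats

Note: KL divergence is always non-negative and equals 0 iff P = Q.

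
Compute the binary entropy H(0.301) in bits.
0.8825 bits

The binary entropy function is:
H(p) = -p log(p) - (1-p) log(1-p)

H(0.301) = -0.301 × log_2(0.301) - 0.699 × log_2(0.699)
H(0.301) = 0.8825 bits

Note: Binary entropy is maximized at p=0.5 (H=1 bit) and minimized at p=0 or p=1 (H=0).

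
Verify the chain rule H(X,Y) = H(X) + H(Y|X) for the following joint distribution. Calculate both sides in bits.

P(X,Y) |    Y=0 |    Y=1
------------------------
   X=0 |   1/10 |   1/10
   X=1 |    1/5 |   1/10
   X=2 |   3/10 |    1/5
H(X,Y) = 2.4464, H(X) = 1.4855, H(Y|X) = 0.9610 (all in bits)

Chain rule: H(X,Y) = H(X) + H(Y|X)

Left side — joint entropy directly:
H(X,Y) = -Σ p(x,y) log p(x,y) = 2.4464 bits

Right side — compute H(Y|X) from the conditional distributions:
P(X) = (1/5, 3/10, 1/2), so H(X) = 1.4855 bits
H(Y|X) = Σ_x P(X=x) · H(Y|X=x):
  P(Y|X=0) = (1/2, 1/2), H(Y|X=0) = 1.0000, weight P(X=0) = 1/5
  P(Y|X=1) = (2/3, 1/3), H(Y|X=1) = 0.9183, weight P(X=1) = 3/10
  P(Y|X=2) = (3/5, 2/5), H(Y|X=2) = 0.9710, weight P(X=2) = 1/2
H(Y|X) = 0.9610 bits

H(X) + H(Y|X) = 1.4855 + 0.9610 = 2.4464 bits

Both sides equal 2.4464 bits. ✓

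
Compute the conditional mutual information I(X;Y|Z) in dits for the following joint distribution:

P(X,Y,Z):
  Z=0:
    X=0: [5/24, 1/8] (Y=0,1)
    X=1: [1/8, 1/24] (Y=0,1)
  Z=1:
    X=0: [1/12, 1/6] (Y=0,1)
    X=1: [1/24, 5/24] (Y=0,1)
0.0058 dits

Conditional mutual information: I(X;Y|Z) = H(X|Z) + H(Y|Z) - H(X,Y|Z)

H(Z) = 0.3010
H(X,Z) = 0.5898 → H(X|Z) = 0.2887
H(Y,Z) = 0.5614 → H(Y|Z) = 0.2603
H(X,Y,Z) = 0.8443 → H(X,Y|Z) = 0.5432

I(X;Y|Z) = 0.2887 + 0.2603 - 0.5432 = 0.0058 dits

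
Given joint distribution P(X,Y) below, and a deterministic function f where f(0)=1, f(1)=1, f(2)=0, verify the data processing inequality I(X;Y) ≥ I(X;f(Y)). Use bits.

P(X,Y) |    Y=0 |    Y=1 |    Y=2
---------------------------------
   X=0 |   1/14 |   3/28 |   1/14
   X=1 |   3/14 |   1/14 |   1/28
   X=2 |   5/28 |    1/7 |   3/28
I(X;Y) = 0.0675, I(X;f(Y)) = 0.0244, inequality holds: 0.0675 ≥ 0.0244

Data Processing Inequality: For any Markov chain X → Y → Z, we have I(X;Y) ≥ I(X;Z).

Here Z = f(Y) is a deterministic function of Y, forming X → Y → Z.

Original I(X;Y) = 0.0675 bits

After applying f:
P(X,Z) where Z=f(Y):
- P(X,Z=0) = P(X,Y=2)
- P(X,Z=1) = P(X,Y=0) + P(X,Y=1)

I(X;Z) = I(X;f(Y)) = 0.0244 bits

Verification: 0.0675 ≥ 0.0244 ✓

Information cannot be created by processing; the function f can only lose information about X.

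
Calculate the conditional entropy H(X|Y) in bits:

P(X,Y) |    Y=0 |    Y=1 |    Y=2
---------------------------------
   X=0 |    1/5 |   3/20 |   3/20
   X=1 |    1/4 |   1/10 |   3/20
0.9887 bits

Using the chain rule: H(X|Y) = H(X,Y) - H(Y)

First, compute H(X,Y) = 2.5282 bits

Marginal P(Y) = (9/20, 1/4, 3/10)
H(Y) = 1.5395 bits

H(X|Y) = H(X,Y) - H(Y) = 2.5282 - 1.5395 = 0.9887 bits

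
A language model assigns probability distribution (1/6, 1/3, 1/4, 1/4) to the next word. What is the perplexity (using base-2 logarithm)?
3.8883

Perplexity is 2^H (or exp(H) for natural log).

First, H = -Σ p log p = 1.9591 bits
Perplexity = 2^1.9591 = 3.8883

Interpretation: The model's uncertainty is equivalent to choosing uniformly among 3.9 options.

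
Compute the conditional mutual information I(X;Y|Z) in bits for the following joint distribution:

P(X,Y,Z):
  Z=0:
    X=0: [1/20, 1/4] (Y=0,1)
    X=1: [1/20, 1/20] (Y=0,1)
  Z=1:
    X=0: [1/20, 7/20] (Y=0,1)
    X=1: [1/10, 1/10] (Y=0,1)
0.0988 bits

Conditional mutual information: I(X;Y|Z) = H(X|Z) + H(Y|Z) - H(X,Y|Z)

H(Z) = 0.9710
H(X,Z) = 1.8464 → H(X|Z) = 0.8755
H(Y,Z) = 1.7822 → H(Y|Z) = 0.8113
H(X,Y,Z) = 2.5589 → H(X,Y|Z) = 1.5879

I(X;Y|Z) = 0.8755 + 0.8113 - 1.5879 = 0.0988 bits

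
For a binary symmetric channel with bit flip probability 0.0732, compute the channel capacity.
0.6222 bits

For a binary symmetric channel (BSC) with error probability p:
Capacity C = 1 - H(p) bits per symbol

where H(p) = -p log₂(p) - (1-p) log₂(1-p) is the binary entropy function.

H(0.0732) = 0.3778 bits
C = 1 - 0.3778 = 0.6222 bits per symbol

This means we can reliably transmit up to 0.6222 bits of information per channel use.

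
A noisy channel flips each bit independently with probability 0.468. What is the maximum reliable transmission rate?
0.0030 bits

For a binary symmetric channel (BSC) with error probability p:
Capacity C = 1 - H(p) bits per symbol

where H(p) = -p log₂(p) - (1-p) log₂(1-p) is the binary entropy function.

H(0.468) = 0.9970 bits
C = 1 - 0.9970 = 0.0030 bits per symbol

This means we can reliably transmit up to 0.0030 bits of information per channel use.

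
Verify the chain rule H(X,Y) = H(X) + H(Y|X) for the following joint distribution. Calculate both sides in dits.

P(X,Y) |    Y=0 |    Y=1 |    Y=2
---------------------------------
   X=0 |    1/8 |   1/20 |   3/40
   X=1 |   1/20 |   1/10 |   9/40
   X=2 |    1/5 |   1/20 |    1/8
H(X,Y) = 0.8909, H(X) = 0.4700, H(Y|X) = 0.4209 (all in dits)

Chain rule: H(X,Y) = H(X) + H(Y|X)

Left side — joint entropy directly:
H(X,Y) = -Σ p(x,y) log p(x,y) = 0.8909 dits

Right side — compute H(Y|X) from the conditional distributions:
P(X) = (1/4, 3/8, 3/8), so H(X) = 0.4700 dits
H(Y|X) = Σ_x P(X=x) · H(Y|X=x):
  P(Y|X=0) = (1/2, 1/5, 3/10), H(Y|X=0) = 0.4472, weight P(X=0) = 1/4
  P(Y|X=1) = (2/15, 4/15, 3/5), H(Y|X=1) = 0.4029, weight P(X=1) = 3/8
  P(Y|X=2) = (8/15, 2/15, 1/3), H(Y|X=2) = 0.4213, weight P(X=2) = 3/8
H(Y|X) = 0.4209 dits

H(X) + H(Y|X) = 0.4700 + 0.4209 = 0.8909 dits

Both sides equal 0.8909 dits. ✓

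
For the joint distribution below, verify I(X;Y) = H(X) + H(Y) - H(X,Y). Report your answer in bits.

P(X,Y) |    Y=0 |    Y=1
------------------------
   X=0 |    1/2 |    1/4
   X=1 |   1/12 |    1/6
I(X;Y) = 0.0616 bits

Mutual information has multiple equivalent forms:
- I(X;Y) = H(X) - H(X|Y)
- I(X;Y) = H(Y) - H(Y|X)
- I(X;Y) = H(X) + H(Y) - H(X,Y)

Computing all quantities:
H(X) = 0.8113, H(Y) = 0.9799, H(X,Y) = 1.7296
H(X|Y) = 0.7497, H(Y|X) = 0.9183

Verification:
H(X) - H(X|Y) = 0.8113 - 0.7497 = 0.0616
H(Y) - H(Y|X) = 0.9799 - 0.9183 = 0.0616
H(X) + H(Y) - H(X,Y) = 0.8113 + 0.9799 - 1.7296 = 0.0616

All forms give I(X;Y) = 0.0616 bits. ✓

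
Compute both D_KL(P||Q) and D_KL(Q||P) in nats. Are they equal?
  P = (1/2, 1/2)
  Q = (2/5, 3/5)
D_KL(P||Q) = 0.0204, D_KL(Q||P) = 0.0201

KL divergence is not symmetric: D_KL(P||Q) ≠ D_KL(Q||P) in general.

D_KL(P||Q) = 0.0204 nats
D_KL(Q||P) = 0.0201 nats

No, they are not equal!

This asymmetry is why KL divergence is not a true distance metric.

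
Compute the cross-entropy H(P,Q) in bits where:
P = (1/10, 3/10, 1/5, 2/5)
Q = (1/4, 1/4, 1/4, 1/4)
2.0000 bits

Cross-entropy: H(P,Q) = -Σ p(x) log q(x)

Alternatively: H(P,Q) = H(P) + D_KL(P||Q)
H(P) = 1.8464 bits
D_KL(P||Q) = 0.1536 bits

H(P,Q) = 1.8464 + 0.1536 = 2.0000 bits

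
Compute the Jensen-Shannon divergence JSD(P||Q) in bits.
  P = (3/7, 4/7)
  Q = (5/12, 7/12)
0.0001 bits

Jensen-Shannon divergence is:
JSD(P||Q) = 0.5 × D_KL(P||M) + 0.5 × D_KL(Q||M)
where M = 0.5 × (P + Q) is the mixture distribution.

M = 0.5 × (3/7, 4/7) + 0.5 × (5/12, 7/12) = (0.422619, 0.577381)

D_KL(P||M) = 0.0001 bits
D_KL(Q||M) = 0.0001 bits

JSD(P||Q) = 0.5 × 0.0001 + 0.5 × 0.0001 = 0.0001 bits

Unlike KL divergence, JSD is symmetric and bounded: 0 ≤ JSD ≤ log(2).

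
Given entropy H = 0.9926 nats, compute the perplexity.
2.6982

Perplexity is e^H (or exp(H) for natural log).

H = 0.9926 nats
Perplexity = e^0.9926 = 2.6982

Interpretation: The model's uncertainty is equivalent to choosing uniformly among 2.7 options.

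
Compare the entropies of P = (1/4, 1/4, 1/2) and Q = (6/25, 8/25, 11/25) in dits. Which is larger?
Q

Computing entropies in dits:
H(P) = 0.4515
H(Q) = 0.4640

Distribution Q has higher entropy.

Intuition: The distribution closer to uniform (more spread out) has higher entropy.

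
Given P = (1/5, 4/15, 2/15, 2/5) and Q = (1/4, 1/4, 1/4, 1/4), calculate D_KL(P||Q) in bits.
0.1108 bits

KL divergence: D_KL(P||Q) = Σ p(x) log(p(x)/q(x))

Computing term by term:
  x=0: 1/5 × log_2[(1/5)/(1/4)] = 1/5 × -0.3219 = -0.0644
  x=1: 4/15 × log_2[(4/15)/(1/4)] = 4/15 × 0.0931 = 0.0248
  x=2: 2/15 × log_2[(2/15)/(1/4)] = 2/15 × -0.9069 = -0.1209
  x=3: 2/5 × log_2[(2/5)/(1/4)] = 2/5 × 0.6781 = 0.2712

D_KL(P||Q) = 0.1108 bits

Note: KL divergence is always non-negative and equals 0 iff P = Q.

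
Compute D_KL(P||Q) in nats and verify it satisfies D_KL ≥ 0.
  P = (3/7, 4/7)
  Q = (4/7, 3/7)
0.0411 nats

KL divergence satisfies the Gibbs inequality: D_KL(P||Q) ≥ 0 for all distributions P, Q.

D_KL(P||Q) = Σ p(x) log(p(x)/q(x))
Term by term:
  x=0: 3/7 × log_e[(3/7)/(4/7)] = -0.1233
  x=1: 4/7 × log_e[(4/7)/(3/7)] = 0.1644
D_KL(P||Q) = 0.0411 nats

D_KL(P||Q) = 0.0411 ≥ 0 ✓

This non-negativity is a fundamental property: relative entropy cannot be negative because it measures how different Q is from P.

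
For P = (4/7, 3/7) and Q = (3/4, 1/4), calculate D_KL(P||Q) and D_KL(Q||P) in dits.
D_KL(P||Q) = 0.0328, D_KL(Q||P) = 0.0301

KL divergence is not symmetric: D_KL(P||Q) ≠ D_KL(Q||P) in general.

D_KL(P||Q) = 0.0328 dits
D_KL(Q||P) = 0.0301 dits

No, they are not equal!

This asymmetry is why KL divergence is not a true distance metric.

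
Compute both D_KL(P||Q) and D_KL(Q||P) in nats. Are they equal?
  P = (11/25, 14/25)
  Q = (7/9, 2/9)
D_KL(P||Q) = 0.2669, D_KL(Q||P) = 0.2377

KL divergence is not symmetric: D_KL(P||Q) ≠ D_KL(Q||P) in general.

D_KL(P||Q) = 0.2669 nats
D_KL(Q||P) = 0.2377 nats

No, they are not equal!

This asymmetry is why KL divergence is not a true distance metric.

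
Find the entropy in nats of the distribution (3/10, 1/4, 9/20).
1.0671 nats

Shannon entropy is H(X) = -Σ p(x) log p(x).

For P = (3/10, 1/4, 9/20):
H = -3/10 × log_e(3/10) -1/4 × log_e(1/4) -9/20 × log_e(9/20)
H = 1.0671 nats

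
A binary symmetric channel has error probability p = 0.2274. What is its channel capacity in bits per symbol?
0.2265 bits

For a binary symmetric channel (BSC) with error probability p:
Capacity C = 1 - H(p) bits per symbol

where H(p) = -p log₂(p) - (1-p) log₂(1-p) is the binary entropy function.

H(0.2274) = 0.7735 bits
C = 1 - 0.7735 = 0.2265 bits per symbol

This means we can reliably transmit up to 0.2265 bits of information per channel use.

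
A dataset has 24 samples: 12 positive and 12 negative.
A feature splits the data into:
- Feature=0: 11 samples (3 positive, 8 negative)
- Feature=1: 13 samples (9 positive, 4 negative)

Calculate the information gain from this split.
0.1302 bits

Information Gain = H(Y) - H(Y|Feature)

Before split:
P(positive) = 12/24 = 0.5000
H(Y) = 1.0000 bits

After split:
Feature=0: H = 0.8454 bits (weight = 11/24)
Feature=1: H = 0.8905 bits (weight = 13/24)
H(Y|Feature) = (11/24)×0.8454 + (13/24)×0.8905 = 0.8698 bits

Information Gain = 1.0000 - 0.8698 = 0.1302 bits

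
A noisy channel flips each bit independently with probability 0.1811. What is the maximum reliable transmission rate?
0.3175 bits

For a binary symmetric channel (BSC) with error probability p:
Capacity C = 1 - H(p) bits per symbol

where H(p) = -p log₂(p) - (1-p) log₂(1-p) is the binary entropy function.

H(0.1811) = 0.6825 bits
C = 1 - 0.6825 = 0.3175 bits per symbol

This means we can reliably transmit up to 0.3175 bits of information per channel use.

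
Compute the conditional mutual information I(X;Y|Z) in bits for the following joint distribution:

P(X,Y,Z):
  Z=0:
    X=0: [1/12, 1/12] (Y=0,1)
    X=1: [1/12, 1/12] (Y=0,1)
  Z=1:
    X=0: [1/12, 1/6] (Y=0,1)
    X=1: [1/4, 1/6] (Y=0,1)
0.0325 bits

Conditional mutual information: I(X;Y|Z) = H(X|Z) + H(Y|Z) - H(X,Y|Z)

H(Z) = 0.9183
H(X,Z) = 1.8879 → H(X|Z) = 0.9696
H(Y,Z) = 1.9183 → H(Y|Z) = 1.0000
H(X,Y,Z) = 2.8554 → H(X,Y|Z) = 1.9371

I(X;Y|Z) = 0.9696 + 1.0000 - 1.9371 = 0.0325 bits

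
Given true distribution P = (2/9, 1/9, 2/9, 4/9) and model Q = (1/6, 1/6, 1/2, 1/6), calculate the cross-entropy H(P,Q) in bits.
2.2327 bits

Cross-entropy: H(P,Q) = -Σ p(x) log q(x)

Alternatively: H(P,Q) = H(P) + D_KL(P||Q)
H(P) = 1.8366 bits
D_KL(P||Q) = 0.3962 bits

H(P,Q) = 1.8366 + 0.3962 = 2.2327 bits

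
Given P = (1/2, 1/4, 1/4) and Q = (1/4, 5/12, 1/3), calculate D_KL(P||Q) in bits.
0.2120 bits

KL divergence: D_KL(P||Q) = Σ p(x) log(p(x)/q(x))

Computing term by term:
  x=0: 1/2 × log_2[(1/2)/(1/4)] = 1/2 × 1.0000 = 0.5000
  x=1: 1/4 × log_2[(1/4)/(5/12)] = 1/4 × -0.7370 = -0.1842
  x=2: 1/4 × log_2[(1/4)/(1/3)] = 1/4 × -0.4150 = -0.1038

D_KL(P||Q) = 0.2120 bits

Note: KL divergence is always non-negative and equals 0 iff P = Q.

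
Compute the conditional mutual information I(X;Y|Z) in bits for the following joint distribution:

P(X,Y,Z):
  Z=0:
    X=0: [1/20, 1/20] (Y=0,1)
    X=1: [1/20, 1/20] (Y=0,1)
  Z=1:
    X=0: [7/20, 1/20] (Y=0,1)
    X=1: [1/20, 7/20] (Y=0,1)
0.3651 bits

Conditional mutual information: I(X;Y|Z) = H(X|Z) + H(Y|Z) - H(X,Y|Z)

H(Z) = 0.7219
H(X,Z) = 1.7219 → H(X|Z) = 1.0000
H(Y,Z) = 1.7219 → H(Y|Z) = 1.0000
H(X,Y,Z) = 2.3568 → H(X,Y|Z) = 1.6349

I(X;Y|Z) = 1.0000 + 1.0000 - 1.6349 = 0.3651 bits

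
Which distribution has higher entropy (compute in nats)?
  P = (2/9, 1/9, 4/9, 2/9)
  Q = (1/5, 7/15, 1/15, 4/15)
P

Computing entropies in nats:
H(P) = 1.2730
H(Q) = 1.2106

Distribution P has higher entropy.

Intuition: The distribution closer to uniform (more spread out) has higher entropy.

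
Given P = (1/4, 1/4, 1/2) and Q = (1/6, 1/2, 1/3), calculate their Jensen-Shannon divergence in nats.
0.0338 nats

Jensen-Shannon divergence is:
JSD(P||Q) = 0.5 × D_KL(P||M) + 0.5 × D_KL(Q||M)
where M = 0.5 × (P + Q) is the mixture distribution.

M = 0.5 × (1/4, 1/4, 1/2) + 0.5 × (1/6, 1/2, 1/3) = (5/24, 3/8, 5/12)

D_KL(P||M) = 0.0354 nats
D_KL(Q||M) = 0.0323 nats

JSD(P||Q) = 0.5 × 0.0354 + 0.5 × 0.0323 = 0.0338 nats

Unlike KL divergence, JSD is symmetric and bounded: 0 ≤ JSD ≤ log(2).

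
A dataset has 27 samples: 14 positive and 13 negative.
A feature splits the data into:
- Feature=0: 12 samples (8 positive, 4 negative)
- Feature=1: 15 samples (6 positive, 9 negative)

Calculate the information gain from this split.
0.0515 bits

Information Gain = H(Y) - H(Y|Feature)

Before split:
P(positive) = 14/27 = 0.5185
H(Y) = 0.9990 bits

After split:
Feature=0: H = 0.9183 bits (weight = 12/27)
Feature=1: H = 0.9710 bits (weight = 15/27)
H(Y|Feature) = (12/27)×0.9183 + (15/27)×0.9710 = 0.9475 bits

Information Gain = 0.9990 - 0.9475 = 0.0515 bits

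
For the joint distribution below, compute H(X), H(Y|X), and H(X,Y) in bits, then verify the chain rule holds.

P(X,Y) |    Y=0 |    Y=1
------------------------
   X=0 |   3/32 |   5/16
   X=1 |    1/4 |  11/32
H(X,Y) = 1.8741, H(X) = 0.9745, H(Y|X) = 0.8996 (all in bits)

Chain rule: H(X,Y) = H(X) + H(Y|X)

Left side — joint entropy directly:
H(X,Y) = -Σ p(x,y) log p(x,y) = 1.8741 bits

Right side — compute H(Y|X) from the conditional distributions:
P(X) = (13/32, 19/32), so H(X) = 0.9745 bits
H(Y|X) = Σ_x P(X=x) · H(Y|X=x):
  P(Y|X=0) = (3/13, 10/13), H(Y|X=0) = 0.7793, weight P(X=0) = 13/32
  P(Y|X=1) = (8/19, 11/19), H(Y|X=1) = 0.9819, weight P(X=1) = 19/32
H(Y|X) = 0.8996 bits

H(X) + H(Y|X) = 0.9745 + 0.8996 = 1.8741 bits

Both sides equal 1.8741 bits. ✓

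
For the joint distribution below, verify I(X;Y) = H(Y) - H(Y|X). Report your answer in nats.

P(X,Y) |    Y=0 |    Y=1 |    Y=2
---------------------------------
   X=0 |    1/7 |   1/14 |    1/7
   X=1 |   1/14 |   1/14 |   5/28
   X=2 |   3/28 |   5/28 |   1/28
I(X;Y) = 0.0996 nats

Mutual information has multiple equivalent forms:
- I(X;Y) = H(X) - H(X|Y)
- I(X;Y) = H(Y) - H(Y|X)
- I(X;Y) = H(X) + H(Y) - H(X,Y)

Computing all quantities:
H(X) = 1.0974, H(Y) = 1.0974, H(X,Y) = 2.0951
H(X|Y) = 0.9977, H(Y|X) = 0.9977

Verification:
H(X) - H(X|Y) = 1.0974 - 0.9977 = 0.0996
H(Y) - H(Y|X) = 1.0974 - 0.9977 = 0.0996
H(X) + H(Y) - H(X,Y) = 1.0974 + 1.0974 - 2.0951 = 0.0996

All forms give I(X;Y) = 0.0996 nats. ✓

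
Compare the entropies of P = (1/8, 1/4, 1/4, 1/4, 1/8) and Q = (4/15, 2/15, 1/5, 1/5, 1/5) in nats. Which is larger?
Q

Computing entropies in nats:
H(P) = 1.5596
H(Q) = 1.5868

Distribution Q has higher entropy.

Intuition: The distribution closer to uniform (more spread out) has higher entropy.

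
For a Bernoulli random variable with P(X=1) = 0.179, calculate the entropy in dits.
0.2041 dits

The binary entropy function is:
H(p) = -p log(p) - (1-p) log(1-p)

H(0.179) = -0.179 × log_10(0.179) - 0.821 × log_10(0.821)
H(0.179) = 0.2041 dits

Note: Binary entropy is maximized at p=0.5 (H=1 bit) and minimized at p=0 or p=1 (H=0).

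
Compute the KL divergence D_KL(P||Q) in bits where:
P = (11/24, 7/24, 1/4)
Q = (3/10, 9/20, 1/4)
0.0978 bits

KL divergence: D_KL(P||Q) = Σ p(x) log(p(x)/q(x))

Computing term by term:
  x=0: 11/24 × log_2[(11/24)/(3/10)] = 11/24 × 0.6114 = 0.2802
  x=1: 7/24 × log_2[(7/24)/(9/20)] = 7/24 × -0.6256 = -0.1825
  x=2: 1/4 × log_2[(1/4)/(1/4)] = 1/4 × 0.0000 = 0.0000

D_KL(P||Q) = 0.0978 bits

Note: KL divergence is always non-negative and equals 0 iff P = Q.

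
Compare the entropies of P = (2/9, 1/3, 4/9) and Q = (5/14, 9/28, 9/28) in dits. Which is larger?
Q

Computing entropies in dits:
H(P) = 0.4607
H(Q) = 0.4766

Distribution Q has higher entropy.

Intuition: The distribution closer to uniform (more spread out) has higher entropy.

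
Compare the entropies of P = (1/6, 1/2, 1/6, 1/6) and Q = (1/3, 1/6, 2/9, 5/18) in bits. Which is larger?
Q

Computing entropies in bits:
H(P) = 1.7925
H(Q) = 1.9547

Distribution Q has higher entropy.

Intuition: The distribution closer to uniform (more spread out) has higher entropy.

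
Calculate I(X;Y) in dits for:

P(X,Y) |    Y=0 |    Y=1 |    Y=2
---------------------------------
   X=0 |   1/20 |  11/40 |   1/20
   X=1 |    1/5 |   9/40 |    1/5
0.0292 dits

Mutual information: I(X;Y) = H(X) + H(Y) - H(X,Y)

Marginals:
P(X) = (3/8, 5/8), H(X) = 0.2873 dits
P(Y) = (1/4, 1/2, 1/4), H(Y) = 0.4515 dits

Joint entropy: H(X,Y) = 0.7096 dits

I(X;Y) = 0.2873 + 0.4515 - 0.7096 = 0.0292 dits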